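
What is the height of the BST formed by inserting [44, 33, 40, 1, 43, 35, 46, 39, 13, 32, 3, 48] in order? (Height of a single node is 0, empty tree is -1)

Insertion order: [44, 33, 40, 1, 43, 35, 46, 39, 13, 32, 3, 48]
Tree (level-order array): [44, 33, 46, 1, 40, None, 48, None, 13, 35, 43, None, None, 3, 32, None, 39]
Compute height bottom-up (empty subtree = -1):
  height(3) = 1 + max(-1, -1) = 0
  height(32) = 1 + max(-1, -1) = 0
  height(13) = 1 + max(0, 0) = 1
  height(1) = 1 + max(-1, 1) = 2
  height(39) = 1 + max(-1, -1) = 0
  height(35) = 1 + max(-1, 0) = 1
  height(43) = 1 + max(-1, -1) = 0
  height(40) = 1 + max(1, 0) = 2
  height(33) = 1 + max(2, 2) = 3
  height(48) = 1 + max(-1, -1) = 0
  height(46) = 1 + max(-1, 0) = 1
  height(44) = 1 + max(3, 1) = 4
Height = 4


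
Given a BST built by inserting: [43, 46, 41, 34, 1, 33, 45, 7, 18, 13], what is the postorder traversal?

Tree insertion order: [43, 46, 41, 34, 1, 33, 45, 7, 18, 13]
Tree (level-order array): [43, 41, 46, 34, None, 45, None, 1, None, None, None, None, 33, 7, None, None, 18, 13]
Postorder traversal: [13, 18, 7, 33, 1, 34, 41, 45, 46, 43]


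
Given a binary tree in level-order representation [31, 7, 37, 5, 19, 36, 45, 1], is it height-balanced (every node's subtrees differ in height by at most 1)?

Tree (level-order array): [31, 7, 37, 5, 19, 36, 45, 1]
Definition: a tree is height-balanced if, at every node, |h(left) - h(right)| <= 1 (empty subtree has height -1).
Bottom-up per-node check:
  node 1: h_left=-1, h_right=-1, diff=0 [OK], height=0
  node 5: h_left=0, h_right=-1, diff=1 [OK], height=1
  node 19: h_left=-1, h_right=-1, diff=0 [OK], height=0
  node 7: h_left=1, h_right=0, diff=1 [OK], height=2
  node 36: h_left=-1, h_right=-1, diff=0 [OK], height=0
  node 45: h_left=-1, h_right=-1, diff=0 [OK], height=0
  node 37: h_left=0, h_right=0, diff=0 [OK], height=1
  node 31: h_left=2, h_right=1, diff=1 [OK], height=3
All nodes satisfy the balance condition.
Result: Balanced


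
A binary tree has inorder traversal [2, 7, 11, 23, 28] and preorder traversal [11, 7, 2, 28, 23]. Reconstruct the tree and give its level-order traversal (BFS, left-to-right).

Inorder:  [2, 7, 11, 23, 28]
Preorder: [11, 7, 2, 28, 23]
Algorithm: preorder visits root first, so consume preorder in order;
for each root, split the current inorder slice at that value into
left-subtree inorder and right-subtree inorder, then recurse.
Recursive splits:
  root=11; inorder splits into left=[2, 7], right=[23, 28]
  root=7; inorder splits into left=[2], right=[]
  root=2; inorder splits into left=[], right=[]
  root=28; inorder splits into left=[23], right=[]
  root=23; inorder splits into left=[], right=[]
Reconstructed level-order: [11, 7, 28, 2, 23]


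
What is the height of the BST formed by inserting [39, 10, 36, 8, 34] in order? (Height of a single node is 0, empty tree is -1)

Insertion order: [39, 10, 36, 8, 34]
Tree (level-order array): [39, 10, None, 8, 36, None, None, 34]
Compute height bottom-up (empty subtree = -1):
  height(8) = 1 + max(-1, -1) = 0
  height(34) = 1 + max(-1, -1) = 0
  height(36) = 1 + max(0, -1) = 1
  height(10) = 1 + max(0, 1) = 2
  height(39) = 1 + max(2, -1) = 3
Height = 3


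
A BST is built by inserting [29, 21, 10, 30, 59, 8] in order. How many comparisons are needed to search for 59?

Search path for 59: 29 -> 30 -> 59
Found: True
Comparisons: 3


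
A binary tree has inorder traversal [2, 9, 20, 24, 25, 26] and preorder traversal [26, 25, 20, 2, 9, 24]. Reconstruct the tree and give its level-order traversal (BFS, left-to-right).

Inorder:  [2, 9, 20, 24, 25, 26]
Preorder: [26, 25, 20, 2, 9, 24]
Algorithm: preorder visits root first, so consume preorder in order;
for each root, split the current inorder slice at that value into
left-subtree inorder and right-subtree inorder, then recurse.
Recursive splits:
  root=26; inorder splits into left=[2, 9, 20, 24, 25], right=[]
  root=25; inorder splits into left=[2, 9, 20, 24], right=[]
  root=20; inorder splits into left=[2, 9], right=[24]
  root=2; inorder splits into left=[], right=[9]
  root=9; inorder splits into left=[], right=[]
  root=24; inorder splits into left=[], right=[]
Reconstructed level-order: [26, 25, 20, 2, 24, 9]


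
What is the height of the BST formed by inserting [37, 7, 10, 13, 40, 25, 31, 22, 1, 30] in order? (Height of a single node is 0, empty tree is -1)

Insertion order: [37, 7, 10, 13, 40, 25, 31, 22, 1, 30]
Tree (level-order array): [37, 7, 40, 1, 10, None, None, None, None, None, 13, None, 25, 22, 31, None, None, 30]
Compute height bottom-up (empty subtree = -1):
  height(1) = 1 + max(-1, -1) = 0
  height(22) = 1 + max(-1, -1) = 0
  height(30) = 1 + max(-1, -1) = 0
  height(31) = 1 + max(0, -1) = 1
  height(25) = 1 + max(0, 1) = 2
  height(13) = 1 + max(-1, 2) = 3
  height(10) = 1 + max(-1, 3) = 4
  height(7) = 1 + max(0, 4) = 5
  height(40) = 1 + max(-1, -1) = 0
  height(37) = 1 + max(5, 0) = 6
Height = 6


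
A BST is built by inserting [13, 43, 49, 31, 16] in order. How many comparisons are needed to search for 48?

Search path for 48: 13 -> 43 -> 49
Found: False
Comparisons: 3


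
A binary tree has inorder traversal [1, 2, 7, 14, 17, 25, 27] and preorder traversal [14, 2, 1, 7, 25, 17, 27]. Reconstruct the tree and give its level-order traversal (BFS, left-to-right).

Inorder:  [1, 2, 7, 14, 17, 25, 27]
Preorder: [14, 2, 1, 7, 25, 17, 27]
Algorithm: preorder visits root first, so consume preorder in order;
for each root, split the current inorder slice at that value into
left-subtree inorder and right-subtree inorder, then recurse.
Recursive splits:
  root=14; inorder splits into left=[1, 2, 7], right=[17, 25, 27]
  root=2; inorder splits into left=[1], right=[7]
  root=1; inorder splits into left=[], right=[]
  root=7; inorder splits into left=[], right=[]
  root=25; inorder splits into left=[17], right=[27]
  root=17; inorder splits into left=[], right=[]
  root=27; inorder splits into left=[], right=[]
Reconstructed level-order: [14, 2, 25, 1, 7, 17, 27]


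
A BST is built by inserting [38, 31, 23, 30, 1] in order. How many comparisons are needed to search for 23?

Search path for 23: 38 -> 31 -> 23
Found: True
Comparisons: 3


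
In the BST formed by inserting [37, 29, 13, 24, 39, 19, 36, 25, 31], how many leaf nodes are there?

Tree built from: [37, 29, 13, 24, 39, 19, 36, 25, 31]
Tree (level-order array): [37, 29, 39, 13, 36, None, None, None, 24, 31, None, 19, 25]
Rule: A leaf has 0 children.
Per-node child counts:
  node 37: 2 child(ren)
  node 29: 2 child(ren)
  node 13: 1 child(ren)
  node 24: 2 child(ren)
  node 19: 0 child(ren)
  node 25: 0 child(ren)
  node 36: 1 child(ren)
  node 31: 0 child(ren)
  node 39: 0 child(ren)
Matching nodes: [19, 25, 31, 39]
Count of leaf nodes: 4


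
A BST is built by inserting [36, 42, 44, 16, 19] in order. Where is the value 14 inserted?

Starting tree (level order): [36, 16, 42, None, 19, None, 44]
Insertion path: 36 -> 16
Result: insert 14 as left child of 16
Final tree (level order): [36, 16, 42, 14, 19, None, 44]


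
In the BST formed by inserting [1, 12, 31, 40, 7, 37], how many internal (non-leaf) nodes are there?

Tree built from: [1, 12, 31, 40, 7, 37]
Tree (level-order array): [1, None, 12, 7, 31, None, None, None, 40, 37]
Rule: An internal node has at least one child.
Per-node child counts:
  node 1: 1 child(ren)
  node 12: 2 child(ren)
  node 7: 0 child(ren)
  node 31: 1 child(ren)
  node 40: 1 child(ren)
  node 37: 0 child(ren)
Matching nodes: [1, 12, 31, 40]
Count of internal (non-leaf) nodes: 4


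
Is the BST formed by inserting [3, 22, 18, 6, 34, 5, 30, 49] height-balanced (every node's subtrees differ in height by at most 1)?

Tree (level-order array): [3, None, 22, 18, 34, 6, None, 30, 49, 5]
Definition: a tree is height-balanced if, at every node, |h(left) - h(right)| <= 1 (empty subtree has height -1).
Bottom-up per-node check:
  node 5: h_left=-1, h_right=-1, diff=0 [OK], height=0
  node 6: h_left=0, h_right=-1, diff=1 [OK], height=1
  node 18: h_left=1, h_right=-1, diff=2 [FAIL (|1--1|=2 > 1)], height=2
  node 30: h_left=-1, h_right=-1, diff=0 [OK], height=0
  node 49: h_left=-1, h_right=-1, diff=0 [OK], height=0
  node 34: h_left=0, h_right=0, diff=0 [OK], height=1
  node 22: h_left=2, h_right=1, diff=1 [OK], height=3
  node 3: h_left=-1, h_right=3, diff=4 [FAIL (|-1-3|=4 > 1)], height=4
Node 18 violates the condition: |1 - -1| = 2 > 1.
Result: Not balanced


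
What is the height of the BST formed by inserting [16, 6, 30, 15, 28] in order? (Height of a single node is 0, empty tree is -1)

Insertion order: [16, 6, 30, 15, 28]
Tree (level-order array): [16, 6, 30, None, 15, 28]
Compute height bottom-up (empty subtree = -1):
  height(15) = 1 + max(-1, -1) = 0
  height(6) = 1 + max(-1, 0) = 1
  height(28) = 1 + max(-1, -1) = 0
  height(30) = 1 + max(0, -1) = 1
  height(16) = 1 + max(1, 1) = 2
Height = 2


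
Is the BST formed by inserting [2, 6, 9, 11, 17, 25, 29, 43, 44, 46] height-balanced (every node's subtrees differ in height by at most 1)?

Tree (level-order array): [2, None, 6, None, 9, None, 11, None, 17, None, 25, None, 29, None, 43, None, 44, None, 46]
Definition: a tree is height-balanced if, at every node, |h(left) - h(right)| <= 1 (empty subtree has height -1).
Bottom-up per-node check:
  node 46: h_left=-1, h_right=-1, diff=0 [OK], height=0
  node 44: h_left=-1, h_right=0, diff=1 [OK], height=1
  node 43: h_left=-1, h_right=1, diff=2 [FAIL (|-1-1|=2 > 1)], height=2
  node 29: h_left=-1, h_right=2, diff=3 [FAIL (|-1-2|=3 > 1)], height=3
  node 25: h_left=-1, h_right=3, diff=4 [FAIL (|-1-3|=4 > 1)], height=4
  node 17: h_left=-1, h_right=4, diff=5 [FAIL (|-1-4|=5 > 1)], height=5
  node 11: h_left=-1, h_right=5, diff=6 [FAIL (|-1-5|=6 > 1)], height=6
  node 9: h_left=-1, h_right=6, diff=7 [FAIL (|-1-6|=7 > 1)], height=7
  node 6: h_left=-1, h_right=7, diff=8 [FAIL (|-1-7|=8 > 1)], height=8
  node 2: h_left=-1, h_right=8, diff=9 [FAIL (|-1-8|=9 > 1)], height=9
Node 43 violates the condition: |-1 - 1| = 2 > 1.
Result: Not balanced


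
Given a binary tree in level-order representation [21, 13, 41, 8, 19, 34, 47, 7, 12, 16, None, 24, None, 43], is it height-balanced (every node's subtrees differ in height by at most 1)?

Tree (level-order array): [21, 13, 41, 8, 19, 34, 47, 7, 12, 16, None, 24, None, 43]
Definition: a tree is height-balanced if, at every node, |h(left) - h(right)| <= 1 (empty subtree has height -1).
Bottom-up per-node check:
  node 7: h_left=-1, h_right=-1, diff=0 [OK], height=0
  node 12: h_left=-1, h_right=-1, diff=0 [OK], height=0
  node 8: h_left=0, h_right=0, diff=0 [OK], height=1
  node 16: h_left=-1, h_right=-1, diff=0 [OK], height=0
  node 19: h_left=0, h_right=-1, diff=1 [OK], height=1
  node 13: h_left=1, h_right=1, diff=0 [OK], height=2
  node 24: h_left=-1, h_right=-1, diff=0 [OK], height=0
  node 34: h_left=0, h_right=-1, diff=1 [OK], height=1
  node 43: h_left=-1, h_right=-1, diff=0 [OK], height=0
  node 47: h_left=0, h_right=-1, diff=1 [OK], height=1
  node 41: h_left=1, h_right=1, diff=0 [OK], height=2
  node 21: h_left=2, h_right=2, diff=0 [OK], height=3
All nodes satisfy the balance condition.
Result: Balanced


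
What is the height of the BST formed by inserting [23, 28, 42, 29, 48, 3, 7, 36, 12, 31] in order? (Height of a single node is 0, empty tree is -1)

Insertion order: [23, 28, 42, 29, 48, 3, 7, 36, 12, 31]
Tree (level-order array): [23, 3, 28, None, 7, None, 42, None, 12, 29, 48, None, None, None, 36, None, None, 31]
Compute height bottom-up (empty subtree = -1):
  height(12) = 1 + max(-1, -1) = 0
  height(7) = 1 + max(-1, 0) = 1
  height(3) = 1 + max(-1, 1) = 2
  height(31) = 1 + max(-1, -1) = 0
  height(36) = 1 + max(0, -1) = 1
  height(29) = 1 + max(-1, 1) = 2
  height(48) = 1 + max(-1, -1) = 0
  height(42) = 1 + max(2, 0) = 3
  height(28) = 1 + max(-1, 3) = 4
  height(23) = 1 + max(2, 4) = 5
Height = 5


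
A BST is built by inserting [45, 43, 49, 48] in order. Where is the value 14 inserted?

Starting tree (level order): [45, 43, 49, None, None, 48]
Insertion path: 45 -> 43
Result: insert 14 as left child of 43
Final tree (level order): [45, 43, 49, 14, None, 48]


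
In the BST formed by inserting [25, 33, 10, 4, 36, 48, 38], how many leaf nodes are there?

Tree built from: [25, 33, 10, 4, 36, 48, 38]
Tree (level-order array): [25, 10, 33, 4, None, None, 36, None, None, None, 48, 38]
Rule: A leaf has 0 children.
Per-node child counts:
  node 25: 2 child(ren)
  node 10: 1 child(ren)
  node 4: 0 child(ren)
  node 33: 1 child(ren)
  node 36: 1 child(ren)
  node 48: 1 child(ren)
  node 38: 0 child(ren)
Matching nodes: [4, 38]
Count of leaf nodes: 2


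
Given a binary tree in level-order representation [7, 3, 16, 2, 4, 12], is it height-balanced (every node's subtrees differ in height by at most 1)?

Tree (level-order array): [7, 3, 16, 2, 4, 12]
Definition: a tree is height-balanced if, at every node, |h(left) - h(right)| <= 1 (empty subtree has height -1).
Bottom-up per-node check:
  node 2: h_left=-1, h_right=-1, diff=0 [OK], height=0
  node 4: h_left=-1, h_right=-1, diff=0 [OK], height=0
  node 3: h_left=0, h_right=0, diff=0 [OK], height=1
  node 12: h_left=-1, h_right=-1, diff=0 [OK], height=0
  node 16: h_left=0, h_right=-1, diff=1 [OK], height=1
  node 7: h_left=1, h_right=1, diff=0 [OK], height=2
All nodes satisfy the balance condition.
Result: Balanced


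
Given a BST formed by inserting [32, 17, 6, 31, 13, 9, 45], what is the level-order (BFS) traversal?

Tree insertion order: [32, 17, 6, 31, 13, 9, 45]
Tree (level-order array): [32, 17, 45, 6, 31, None, None, None, 13, None, None, 9]
BFS from the root, enqueuing left then right child of each popped node:
  queue [32] -> pop 32, enqueue [17, 45], visited so far: [32]
  queue [17, 45] -> pop 17, enqueue [6, 31], visited so far: [32, 17]
  queue [45, 6, 31] -> pop 45, enqueue [none], visited so far: [32, 17, 45]
  queue [6, 31] -> pop 6, enqueue [13], visited so far: [32, 17, 45, 6]
  queue [31, 13] -> pop 31, enqueue [none], visited so far: [32, 17, 45, 6, 31]
  queue [13] -> pop 13, enqueue [9], visited so far: [32, 17, 45, 6, 31, 13]
  queue [9] -> pop 9, enqueue [none], visited so far: [32, 17, 45, 6, 31, 13, 9]
Result: [32, 17, 45, 6, 31, 13, 9]


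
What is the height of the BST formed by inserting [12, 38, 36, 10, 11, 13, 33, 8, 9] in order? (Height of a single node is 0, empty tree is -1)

Insertion order: [12, 38, 36, 10, 11, 13, 33, 8, 9]
Tree (level-order array): [12, 10, 38, 8, 11, 36, None, None, 9, None, None, 13, None, None, None, None, 33]
Compute height bottom-up (empty subtree = -1):
  height(9) = 1 + max(-1, -1) = 0
  height(8) = 1 + max(-1, 0) = 1
  height(11) = 1 + max(-1, -1) = 0
  height(10) = 1 + max(1, 0) = 2
  height(33) = 1 + max(-1, -1) = 0
  height(13) = 1 + max(-1, 0) = 1
  height(36) = 1 + max(1, -1) = 2
  height(38) = 1 + max(2, -1) = 3
  height(12) = 1 + max(2, 3) = 4
Height = 4


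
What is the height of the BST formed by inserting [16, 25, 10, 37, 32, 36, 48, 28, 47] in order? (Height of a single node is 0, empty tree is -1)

Insertion order: [16, 25, 10, 37, 32, 36, 48, 28, 47]
Tree (level-order array): [16, 10, 25, None, None, None, 37, 32, 48, 28, 36, 47]
Compute height bottom-up (empty subtree = -1):
  height(10) = 1 + max(-1, -1) = 0
  height(28) = 1 + max(-1, -1) = 0
  height(36) = 1 + max(-1, -1) = 0
  height(32) = 1 + max(0, 0) = 1
  height(47) = 1 + max(-1, -1) = 0
  height(48) = 1 + max(0, -1) = 1
  height(37) = 1 + max(1, 1) = 2
  height(25) = 1 + max(-1, 2) = 3
  height(16) = 1 + max(0, 3) = 4
Height = 4


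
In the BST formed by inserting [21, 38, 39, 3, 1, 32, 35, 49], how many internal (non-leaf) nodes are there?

Tree built from: [21, 38, 39, 3, 1, 32, 35, 49]
Tree (level-order array): [21, 3, 38, 1, None, 32, 39, None, None, None, 35, None, 49]
Rule: An internal node has at least one child.
Per-node child counts:
  node 21: 2 child(ren)
  node 3: 1 child(ren)
  node 1: 0 child(ren)
  node 38: 2 child(ren)
  node 32: 1 child(ren)
  node 35: 0 child(ren)
  node 39: 1 child(ren)
  node 49: 0 child(ren)
Matching nodes: [21, 3, 38, 32, 39]
Count of internal (non-leaf) nodes: 5


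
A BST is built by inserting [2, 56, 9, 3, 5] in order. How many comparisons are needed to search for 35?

Search path for 35: 2 -> 56 -> 9
Found: False
Comparisons: 3


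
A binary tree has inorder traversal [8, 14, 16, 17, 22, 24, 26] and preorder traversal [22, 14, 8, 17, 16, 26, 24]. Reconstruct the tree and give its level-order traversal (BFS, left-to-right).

Inorder:  [8, 14, 16, 17, 22, 24, 26]
Preorder: [22, 14, 8, 17, 16, 26, 24]
Algorithm: preorder visits root first, so consume preorder in order;
for each root, split the current inorder slice at that value into
left-subtree inorder and right-subtree inorder, then recurse.
Recursive splits:
  root=22; inorder splits into left=[8, 14, 16, 17], right=[24, 26]
  root=14; inorder splits into left=[8], right=[16, 17]
  root=8; inorder splits into left=[], right=[]
  root=17; inorder splits into left=[16], right=[]
  root=16; inorder splits into left=[], right=[]
  root=26; inorder splits into left=[24], right=[]
  root=24; inorder splits into left=[], right=[]
Reconstructed level-order: [22, 14, 26, 8, 17, 24, 16]


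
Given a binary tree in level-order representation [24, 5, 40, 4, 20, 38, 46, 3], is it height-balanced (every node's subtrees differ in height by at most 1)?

Tree (level-order array): [24, 5, 40, 4, 20, 38, 46, 3]
Definition: a tree is height-balanced if, at every node, |h(left) - h(right)| <= 1 (empty subtree has height -1).
Bottom-up per-node check:
  node 3: h_left=-1, h_right=-1, diff=0 [OK], height=0
  node 4: h_left=0, h_right=-1, diff=1 [OK], height=1
  node 20: h_left=-1, h_right=-1, diff=0 [OK], height=0
  node 5: h_left=1, h_right=0, diff=1 [OK], height=2
  node 38: h_left=-1, h_right=-1, diff=0 [OK], height=0
  node 46: h_left=-1, h_right=-1, diff=0 [OK], height=0
  node 40: h_left=0, h_right=0, diff=0 [OK], height=1
  node 24: h_left=2, h_right=1, diff=1 [OK], height=3
All nodes satisfy the balance condition.
Result: Balanced


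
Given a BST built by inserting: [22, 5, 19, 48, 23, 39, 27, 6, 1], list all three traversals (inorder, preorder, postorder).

Tree insertion order: [22, 5, 19, 48, 23, 39, 27, 6, 1]
Tree (level-order array): [22, 5, 48, 1, 19, 23, None, None, None, 6, None, None, 39, None, None, 27]
Inorder (L, root, R): [1, 5, 6, 19, 22, 23, 27, 39, 48]
Preorder (root, L, R): [22, 5, 1, 19, 6, 48, 23, 39, 27]
Postorder (L, R, root): [1, 6, 19, 5, 27, 39, 23, 48, 22]


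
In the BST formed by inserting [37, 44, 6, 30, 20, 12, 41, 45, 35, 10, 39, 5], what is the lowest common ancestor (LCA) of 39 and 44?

Tree insertion order: [37, 44, 6, 30, 20, 12, 41, 45, 35, 10, 39, 5]
Tree (level-order array): [37, 6, 44, 5, 30, 41, 45, None, None, 20, 35, 39, None, None, None, 12, None, None, None, None, None, 10]
In a BST, the LCA of p=39, q=44 is the first node v on the
root-to-leaf path with p <= v <= q (go left if both < v, right if both > v).
Walk from root:
  at 37: both 39 and 44 > 37, go right
  at 44: 39 <= 44 <= 44, this is the LCA
LCA = 44


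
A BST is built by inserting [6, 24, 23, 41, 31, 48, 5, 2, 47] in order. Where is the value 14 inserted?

Starting tree (level order): [6, 5, 24, 2, None, 23, 41, None, None, None, None, 31, 48, None, None, 47]
Insertion path: 6 -> 24 -> 23
Result: insert 14 as left child of 23
Final tree (level order): [6, 5, 24, 2, None, 23, 41, None, None, 14, None, 31, 48, None, None, None, None, 47]


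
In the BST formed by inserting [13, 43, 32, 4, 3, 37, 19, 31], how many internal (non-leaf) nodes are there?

Tree built from: [13, 43, 32, 4, 3, 37, 19, 31]
Tree (level-order array): [13, 4, 43, 3, None, 32, None, None, None, 19, 37, None, 31]
Rule: An internal node has at least one child.
Per-node child counts:
  node 13: 2 child(ren)
  node 4: 1 child(ren)
  node 3: 0 child(ren)
  node 43: 1 child(ren)
  node 32: 2 child(ren)
  node 19: 1 child(ren)
  node 31: 0 child(ren)
  node 37: 0 child(ren)
Matching nodes: [13, 4, 43, 32, 19]
Count of internal (non-leaf) nodes: 5


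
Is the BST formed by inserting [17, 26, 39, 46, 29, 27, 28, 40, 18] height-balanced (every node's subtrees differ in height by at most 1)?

Tree (level-order array): [17, None, 26, 18, 39, None, None, 29, 46, 27, None, 40, None, None, 28]
Definition: a tree is height-balanced if, at every node, |h(left) - h(right)| <= 1 (empty subtree has height -1).
Bottom-up per-node check:
  node 18: h_left=-1, h_right=-1, diff=0 [OK], height=0
  node 28: h_left=-1, h_right=-1, diff=0 [OK], height=0
  node 27: h_left=-1, h_right=0, diff=1 [OK], height=1
  node 29: h_left=1, h_right=-1, diff=2 [FAIL (|1--1|=2 > 1)], height=2
  node 40: h_left=-1, h_right=-1, diff=0 [OK], height=0
  node 46: h_left=0, h_right=-1, diff=1 [OK], height=1
  node 39: h_left=2, h_right=1, diff=1 [OK], height=3
  node 26: h_left=0, h_right=3, diff=3 [FAIL (|0-3|=3 > 1)], height=4
  node 17: h_left=-1, h_right=4, diff=5 [FAIL (|-1-4|=5 > 1)], height=5
Node 29 violates the condition: |1 - -1| = 2 > 1.
Result: Not balanced


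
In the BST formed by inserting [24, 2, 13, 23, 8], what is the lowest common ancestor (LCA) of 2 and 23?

Tree insertion order: [24, 2, 13, 23, 8]
Tree (level-order array): [24, 2, None, None, 13, 8, 23]
In a BST, the LCA of p=2, q=23 is the first node v on the
root-to-leaf path with p <= v <= q (go left if both < v, right if both > v).
Walk from root:
  at 24: both 2 and 23 < 24, go left
  at 2: 2 <= 2 <= 23, this is the LCA
LCA = 2


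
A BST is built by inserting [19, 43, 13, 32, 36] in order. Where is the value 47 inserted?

Starting tree (level order): [19, 13, 43, None, None, 32, None, None, 36]
Insertion path: 19 -> 43
Result: insert 47 as right child of 43
Final tree (level order): [19, 13, 43, None, None, 32, 47, None, 36]


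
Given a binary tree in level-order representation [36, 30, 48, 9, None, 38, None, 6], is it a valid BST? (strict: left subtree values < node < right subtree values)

Level-order array: [36, 30, 48, 9, None, 38, None, 6]
Validate using subtree bounds (lo, hi): at each node, require lo < value < hi,
then recurse left with hi=value and right with lo=value.
Preorder trace (stopping at first violation):
  at node 36 with bounds (-inf, +inf): OK
  at node 30 with bounds (-inf, 36): OK
  at node 9 with bounds (-inf, 30): OK
  at node 6 with bounds (-inf, 9): OK
  at node 48 with bounds (36, +inf): OK
  at node 38 with bounds (36, 48): OK
No violation found at any node.
Result: Valid BST


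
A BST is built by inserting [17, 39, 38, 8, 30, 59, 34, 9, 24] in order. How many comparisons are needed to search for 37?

Search path for 37: 17 -> 39 -> 38 -> 30 -> 34
Found: False
Comparisons: 5


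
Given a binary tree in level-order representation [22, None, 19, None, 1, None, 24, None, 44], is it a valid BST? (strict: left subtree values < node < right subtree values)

Level-order array: [22, None, 19, None, 1, None, 24, None, 44]
Validate using subtree bounds (lo, hi): at each node, require lo < value < hi,
then recurse left with hi=value and right with lo=value.
Preorder trace (stopping at first violation):
  at node 22 with bounds (-inf, +inf): OK
  at node 19 with bounds (22, +inf): VIOLATION
Node 19 violates its bound: not (22 < 19 < +inf).
Result: Not a valid BST


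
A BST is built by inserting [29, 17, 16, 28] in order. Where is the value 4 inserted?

Starting tree (level order): [29, 17, None, 16, 28]
Insertion path: 29 -> 17 -> 16
Result: insert 4 as left child of 16
Final tree (level order): [29, 17, None, 16, 28, 4]


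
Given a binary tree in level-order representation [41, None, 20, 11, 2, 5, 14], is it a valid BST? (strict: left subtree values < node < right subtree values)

Level-order array: [41, None, 20, 11, 2, 5, 14]
Validate using subtree bounds (lo, hi): at each node, require lo < value < hi,
then recurse left with hi=value and right with lo=value.
Preorder trace (stopping at first violation):
  at node 41 with bounds (-inf, +inf): OK
  at node 20 with bounds (41, +inf): VIOLATION
Node 20 violates its bound: not (41 < 20 < +inf).
Result: Not a valid BST


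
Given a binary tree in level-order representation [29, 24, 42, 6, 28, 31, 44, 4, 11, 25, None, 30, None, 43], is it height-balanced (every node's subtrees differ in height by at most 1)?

Tree (level-order array): [29, 24, 42, 6, 28, 31, 44, 4, 11, 25, None, 30, None, 43]
Definition: a tree is height-balanced if, at every node, |h(left) - h(right)| <= 1 (empty subtree has height -1).
Bottom-up per-node check:
  node 4: h_left=-1, h_right=-1, diff=0 [OK], height=0
  node 11: h_left=-1, h_right=-1, diff=0 [OK], height=0
  node 6: h_left=0, h_right=0, diff=0 [OK], height=1
  node 25: h_left=-1, h_right=-1, diff=0 [OK], height=0
  node 28: h_left=0, h_right=-1, diff=1 [OK], height=1
  node 24: h_left=1, h_right=1, diff=0 [OK], height=2
  node 30: h_left=-1, h_right=-1, diff=0 [OK], height=0
  node 31: h_left=0, h_right=-1, diff=1 [OK], height=1
  node 43: h_left=-1, h_right=-1, diff=0 [OK], height=0
  node 44: h_left=0, h_right=-1, diff=1 [OK], height=1
  node 42: h_left=1, h_right=1, diff=0 [OK], height=2
  node 29: h_left=2, h_right=2, diff=0 [OK], height=3
All nodes satisfy the balance condition.
Result: Balanced


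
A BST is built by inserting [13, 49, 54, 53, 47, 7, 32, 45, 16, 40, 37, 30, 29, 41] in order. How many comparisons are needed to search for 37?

Search path for 37: 13 -> 49 -> 47 -> 32 -> 45 -> 40 -> 37
Found: True
Comparisons: 7


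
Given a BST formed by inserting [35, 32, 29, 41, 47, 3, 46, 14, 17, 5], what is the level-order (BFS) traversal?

Tree insertion order: [35, 32, 29, 41, 47, 3, 46, 14, 17, 5]
Tree (level-order array): [35, 32, 41, 29, None, None, 47, 3, None, 46, None, None, 14, None, None, 5, 17]
BFS from the root, enqueuing left then right child of each popped node:
  queue [35] -> pop 35, enqueue [32, 41], visited so far: [35]
  queue [32, 41] -> pop 32, enqueue [29], visited so far: [35, 32]
  queue [41, 29] -> pop 41, enqueue [47], visited so far: [35, 32, 41]
  queue [29, 47] -> pop 29, enqueue [3], visited so far: [35, 32, 41, 29]
  queue [47, 3] -> pop 47, enqueue [46], visited so far: [35, 32, 41, 29, 47]
  queue [3, 46] -> pop 3, enqueue [14], visited so far: [35, 32, 41, 29, 47, 3]
  queue [46, 14] -> pop 46, enqueue [none], visited so far: [35, 32, 41, 29, 47, 3, 46]
  queue [14] -> pop 14, enqueue [5, 17], visited so far: [35, 32, 41, 29, 47, 3, 46, 14]
  queue [5, 17] -> pop 5, enqueue [none], visited so far: [35, 32, 41, 29, 47, 3, 46, 14, 5]
  queue [17] -> pop 17, enqueue [none], visited so far: [35, 32, 41, 29, 47, 3, 46, 14, 5, 17]
Result: [35, 32, 41, 29, 47, 3, 46, 14, 5, 17]


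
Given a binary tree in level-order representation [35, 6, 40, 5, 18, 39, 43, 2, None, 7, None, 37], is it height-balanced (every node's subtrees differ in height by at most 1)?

Tree (level-order array): [35, 6, 40, 5, 18, 39, 43, 2, None, 7, None, 37]
Definition: a tree is height-balanced if, at every node, |h(left) - h(right)| <= 1 (empty subtree has height -1).
Bottom-up per-node check:
  node 2: h_left=-1, h_right=-1, diff=0 [OK], height=0
  node 5: h_left=0, h_right=-1, diff=1 [OK], height=1
  node 7: h_left=-1, h_right=-1, diff=0 [OK], height=0
  node 18: h_left=0, h_right=-1, diff=1 [OK], height=1
  node 6: h_left=1, h_right=1, diff=0 [OK], height=2
  node 37: h_left=-1, h_right=-1, diff=0 [OK], height=0
  node 39: h_left=0, h_right=-1, diff=1 [OK], height=1
  node 43: h_left=-1, h_right=-1, diff=0 [OK], height=0
  node 40: h_left=1, h_right=0, diff=1 [OK], height=2
  node 35: h_left=2, h_right=2, diff=0 [OK], height=3
All nodes satisfy the balance condition.
Result: Balanced


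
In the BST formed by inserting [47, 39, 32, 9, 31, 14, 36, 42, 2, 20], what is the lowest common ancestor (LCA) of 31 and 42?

Tree insertion order: [47, 39, 32, 9, 31, 14, 36, 42, 2, 20]
Tree (level-order array): [47, 39, None, 32, 42, 9, 36, None, None, 2, 31, None, None, None, None, 14, None, None, 20]
In a BST, the LCA of p=31, q=42 is the first node v on the
root-to-leaf path with p <= v <= q (go left if both < v, right if both > v).
Walk from root:
  at 47: both 31 and 42 < 47, go left
  at 39: 31 <= 39 <= 42, this is the LCA
LCA = 39


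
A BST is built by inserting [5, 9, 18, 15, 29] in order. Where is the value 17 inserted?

Starting tree (level order): [5, None, 9, None, 18, 15, 29]
Insertion path: 5 -> 9 -> 18 -> 15
Result: insert 17 as right child of 15
Final tree (level order): [5, None, 9, None, 18, 15, 29, None, 17]


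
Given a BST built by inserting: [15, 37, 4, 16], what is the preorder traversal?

Tree insertion order: [15, 37, 4, 16]
Tree (level-order array): [15, 4, 37, None, None, 16]
Preorder traversal: [15, 4, 37, 16]


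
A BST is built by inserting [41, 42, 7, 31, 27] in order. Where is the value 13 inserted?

Starting tree (level order): [41, 7, 42, None, 31, None, None, 27]
Insertion path: 41 -> 7 -> 31 -> 27
Result: insert 13 as left child of 27
Final tree (level order): [41, 7, 42, None, 31, None, None, 27, None, 13]


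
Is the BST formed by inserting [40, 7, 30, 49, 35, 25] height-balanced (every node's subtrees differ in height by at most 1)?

Tree (level-order array): [40, 7, 49, None, 30, None, None, 25, 35]
Definition: a tree is height-balanced if, at every node, |h(left) - h(right)| <= 1 (empty subtree has height -1).
Bottom-up per-node check:
  node 25: h_left=-1, h_right=-1, diff=0 [OK], height=0
  node 35: h_left=-1, h_right=-1, diff=0 [OK], height=0
  node 30: h_left=0, h_right=0, diff=0 [OK], height=1
  node 7: h_left=-1, h_right=1, diff=2 [FAIL (|-1-1|=2 > 1)], height=2
  node 49: h_left=-1, h_right=-1, diff=0 [OK], height=0
  node 40: h_left=2, h_right=0, diff=2 [FAIL (|2-0|=2 > 1)], height=3
Node 7 violates the condition: |-1 - 1| = 2 > 1.
Result: Not balanced


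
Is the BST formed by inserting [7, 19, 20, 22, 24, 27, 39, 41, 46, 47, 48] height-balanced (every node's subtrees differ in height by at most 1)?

Tree (level-order array): [7, None, 19, None, 20, None, 22, None, 24, None, 27, None, 39, None, 41, None, 46, None, 47, None, 48]
Definition: a tree is height-balanced if, at every node, |h(left) - h(right)| <= 1 (empty subtree has height -1).
Bottom-up per-node check:
  node 48: h_left=-1, h_right=-1, diff=0 [OK], height=0
  node 47: h_left=-1, h_right=0, diff=1 [OK], height=1
  node 46: h_left=-1, h_right=1, diff=2 [FAIL (|-1-1|=2 > 1)], height=2
  node 41: h_left=-1, h_right=2, diff=3 [FAIL (|-1-2|=3 > 1)], height=3
  node 39: h_left=-1, h_right=3, diff=4 [FAIL (|-1-3|=4 > 1)], height=4
  node 27: h_left=-1, h_right=4, diff=5 [FAIL (|-1-4|=5 > 1)], height=5
  node 24: h_left=-1, h_right=5, diff=6 [FAIL (|-1-5|=6 > 1)], height=6
  node 22: h_left=-1, h_right=6, diff=7 [FAIL (|-1-6|=7 > 1)], height=7
  node 20: h_left=-1, h_right=7, diff=8 [FAIL (|-1-7|=8 > 1)], height=8
  node 19: h_left=-1, h_right=8, diff=9 [FAIL (|-1-8|=9 > 1)], height=9
  node 7: h_left=-1, h_right=9, diff=10 [FAIL (|-1-9|=10 > 1)], height=10
Node 46 violates the condition: |-1 - 1| = 2 > 1.
Result: Not balanced


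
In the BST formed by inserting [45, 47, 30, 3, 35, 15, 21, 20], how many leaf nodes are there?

Tree built from: [45, 47, 30, 3, 35, 15, 21, 20]
Tree (level-order array): [45, 30, 47, 3, 35, None, None, None, 15, None, None, None, 21, 20]
Rule: A leaf has 0 children.
Per-node child counts:
  node 45: 2 child(ren)
  node 30: 2 child(ren)
  node 3: 1 child(ren)
  node 15: 1 child(ren)
  node 21: 1 child(ren)
  node 20: 0 child(ren)
  node 35: 0 child(ren)
  node 47: 0 child(ren)
Matching nodes: [20, 35, 47]
Count of leaf nodes: 3


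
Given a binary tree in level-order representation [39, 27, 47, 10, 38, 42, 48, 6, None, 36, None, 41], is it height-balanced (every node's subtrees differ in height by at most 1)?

Tree (level-order array): [39, 27, 47, 10, 38, 42, 48, 6, None, 36, None, 41]
Definition: a tree is height-balanced if, at every node, |h(left) - h(right)| <= 1 (empty subtree has height -1).
Bottom-up per-node check:
  node 6: h_left=-1, h_right=-1, diff=0 [OK], height=0
  node 10: h_left=0, h_right=-1, diff=1 [OK], height=1
  node 36: h_left=-1, h_right=-1, diff=0 [OK], height=0
  node 38: h_left=0, h_right=-1, diff=1 [OK], height=1
  node 27: h_left=1, h_right=1, diff=0 [OK], height=2
  node 41: h_left=-1, h_right=-1, diff=0 [OK], height=0
  node 42: h_left=0, h_right=-1, diff=1 [OK], height=1
  node 48: h_left=-1, h_right=-1, diff=0 [OK], height=0
  node 47: h_left=1, h_right=0, diff=1 [OK], height=2
  node 39: h_left=2, h_right=2, diff=0 [OK], height=3
All nodes satisfy the balance condition.
Result: Balanced


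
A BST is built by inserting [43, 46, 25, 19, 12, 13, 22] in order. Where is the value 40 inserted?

Starting tree (level order): [43, 25, 46, 19, None, None, None, 12, 22, None, 13]
Insertion path: 43 -> 25
Result: insert 40 as right child of 25
Final tree (level order): [43, 25, 46, 19, 40, None, None, 12, 22, None, None, None, 13]


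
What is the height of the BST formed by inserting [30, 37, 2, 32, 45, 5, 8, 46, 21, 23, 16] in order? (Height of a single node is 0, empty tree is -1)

Insertion order: [30, 37, 2, 32, 45, 5, 8, 46, 21, 23, 16]
Tree (level-order array): [30, 2, 37, None, 5, 32, 45, None, 8, None, None, None, 46, None, 21, None, None, 16, 23]
Compute height bottom-up (empty subtree = -1):
  height(16) = 1 + max(-1, -1) = 0
  height(23) = 1 + max(-1, -1) = 0
  height(21) = 1 + max(0, 0) = 1
  height(8) = 1 + max(-1, 1) = 2
  height(5) = 1 + max(-1, 2) = 3
  height(2) = 1 + max(-1, 3) = 4
  height(32) = 1 + max(-1, -1) = 0
  height(46) = 1 + max(-1, -1) = 0
  height(45) = 1 + max(-1, 0) = 1
  height(37) = 1 + max(0, 1) = 2
  height(30) = 1 + max(4, 2) = 5
Height = 5


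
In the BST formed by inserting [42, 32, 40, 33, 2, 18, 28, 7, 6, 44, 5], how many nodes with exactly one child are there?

Tree built from: [42, 32, 40, 33, 2, 18, 28, 7, 6, 44, 5]
Tree (level-order array): [42, 32, 44, 2, 40, None, None, None, 18, 33, None, 7, 28, None, None, 6, None, None, None, 5]
Rule: These are nodes with exactly 1 non-null child.
Per-node child counts:
  node 42: 2 child(ren)
  node 32: 2 child(ren)
  node 2: 1 child(ren)
  node 18: 2 child(ren)
  node 7: 1 child(ren)
  node 6: 1 child(ren)
  node 5: 0 child(ren)
  node 28: 0 child(ren)
  node 40: 1 child(ren)
  node 33: 0 child(ren)
  node 44: 0 child(ren)
Matching nodes: [2, 7, 6, 40]
Count of nodes with exactly one child: 4


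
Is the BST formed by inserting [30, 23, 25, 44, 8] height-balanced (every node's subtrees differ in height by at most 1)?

Tree (level-order array): [30, 23, 44, 8, 25]
Definition: a tree is height-balanced if, at every node, |h(left) - h(right)| <= 1 (empty subtree has height -1).
Bottom-up per-node check:
  node 8: h_left=-1, h_right=-1, diff=0 [OK], height=0
  node 25: h_left=-1, h_right=-1, diff=0 [OK], height=0
  node 23: h_left=0, h_right=0, diff=0 [OK], height=1
  node 44: h_left=-1, h_right=-1, diff=0 [OK], height=0
  node 30: h_left=1, h_right=0, diff=1 [OK], height=2
All nodes satisfy the balance condition.
Result: Balanced


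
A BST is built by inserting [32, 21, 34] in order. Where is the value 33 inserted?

Starting tree (level order): [32, 21, 34]
Insertion path: 32 -> 34
Result: insert 33 as left child of 34
Final tree (level order): [32, 21, 34, None, None, 33]


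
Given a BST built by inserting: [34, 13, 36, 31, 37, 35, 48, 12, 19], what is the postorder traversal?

Tree insertion order: [34, 13, 36, 31, 37, 35, 48, 12, 19]
Tree (level-order array): [34, 13, 36, 12, 31, 35, 37, None, None, 19, None, None, None, None, 48]
Postorder traversal: [12, 19, 31, 13, 35, 48, 37, 36, 34]


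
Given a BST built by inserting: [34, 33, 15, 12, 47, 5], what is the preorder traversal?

Tree insertion order: [34, 33, 15, 12, 47, 5]
Tree (level-order array): [34, 33, 47, 15, None, None, None, 12, None, 5]
Preorder traversal: [34, 33, 15, 12, 5, 47]


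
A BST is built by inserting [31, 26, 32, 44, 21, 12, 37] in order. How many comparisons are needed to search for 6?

Search path for 6: 31 -> 26 -> 21 -> 12
Found: False
Comparisons: 4


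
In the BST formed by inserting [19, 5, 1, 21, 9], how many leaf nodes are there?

Tree built from: [19, 5, 1, 21, 9]
Tree (level-order array): [19, 5, 21, 1, 9]
Rule: A leaf has 0 children.
Per-node child counts:
  node 19: 2 child(ren)
  node 5: 2 child(ren)
  node 1: 0 child(ren)
  node 9: 0 child(ren)
  node 21: 0 child(ren)
Matching nodes: [1, 9, 21]
Count of leaf nodes: 3


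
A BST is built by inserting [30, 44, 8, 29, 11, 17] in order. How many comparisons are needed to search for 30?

Search path for 30: 30
Found: True
Comparisons: 1


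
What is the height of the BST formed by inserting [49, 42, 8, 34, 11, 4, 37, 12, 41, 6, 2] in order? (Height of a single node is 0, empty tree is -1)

Insertion order: [49, 42, 8, 34, 11, 4, 37, 12, 41, 6, 2]
Tree (level-order array): [49, 42, None, 8, None, 4, 34, 2, 6, 11, 37, None, None, None, None, None, 12, None, 41]
Compute height bottom-up (empty subtree = -1):
  height(2) = 1 + max(-1, -1) = 0
  height(6) = 1 + max(-1, -1) = 0
  height(4) = 1 + max(0, 0) = 1
  height(12) = 1 + max(-1, -1) = 0
  height(11) = 1 + max(-1, 0) = 1
  height(41) = 1 + max(-1, -1) = 0
  height(37) = 1 + max(-1, 0) = 1
  height(34) = 1 + max(1, 1) = 2
  height(8) = 1 + max(1, 2) = 3
  height(42) = 1 + max(3, -1) = 4
  height(49) = 1 + max(4, -1) = 5
Height = 5


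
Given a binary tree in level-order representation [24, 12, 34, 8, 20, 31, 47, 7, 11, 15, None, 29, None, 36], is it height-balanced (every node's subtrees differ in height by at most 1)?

Tree (level-order array): [24, 12, 34, 8, 20, 31, 47, 7, 11, 15, None, 29, None, 36]
Definition: a tree is height-balanced if, at every node, |h(left) - h(right)| <= 1 (empty subtree has height -1).
Bottom-up per-node check:
  node 7: h_left=-1, h_right=-1, diff=0 [OK], height=0
  node 11: h_left=-1, h_right=-1, diff=0 [OK], height=0
  node 8: h_left=0, h_right=0, diff=0 [OK], height=1
  node 15: h_left=-1, h_right=-1, diff=0 [OK], height=0
  node 20: h_left=0, h_right=-1, diff=1 [OK], height=1
  node 12: h_left=1, h_right=1, diff=0 [OK], height=2
  node 29: h_left=-1, h_right=-1, diff=0 [OK], height=0
  node 31: h_left=0, h_right=-1, diff=1 [OK], height=1
  node 36: h_left=-1, h_right=-1, diff=0 [OK], height=0
  node 47: h_left=0, h_right=-1, diff=1 [OK], height=1
  node 34: h_left=1, h_right=1, diff=0 [OK], height=2
  node 24: h_left=2, h_right=2, diff=0 [OK], height=3
All nodes satisfy the balance condition.
Result: Balanced


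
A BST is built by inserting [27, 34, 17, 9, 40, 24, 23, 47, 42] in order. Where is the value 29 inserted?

Starting tree (level order): [27, 17, 34, 9, 24, None, 40, None, None, 23, None, None, 47, None, None, 42]
Insertion path: 27 -> 34
Result: insert 29 as left child of 34
Final tree (level order): [27, 17, 34, 9, 24, 29, 40, None, None, 23, None, None, None, None, 47, None, None, 42]


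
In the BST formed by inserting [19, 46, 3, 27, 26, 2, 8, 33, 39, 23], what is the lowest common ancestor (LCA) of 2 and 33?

Tree insertion order: [19, 46, 3, 27, 26, 2, 8, 33, 39, 23]
Tree (level-order array): [19, 3, 46, 2, 8, 27, None, None, None, None, None, 26, 33, 23, None, None, 39]
In a BST, the LCA of p=2, q=33 is the first node v on the
root-to-leaf path with p <= v <= q (go left if both < v, right if both > v).
Walk from root:
  at 19: 2 <= 19 <= 33, this is the LCA
LCA = 19


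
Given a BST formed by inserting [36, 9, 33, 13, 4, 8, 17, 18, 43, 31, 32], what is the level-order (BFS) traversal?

Tree insertion order: [36, 9, 33, 13, 4, 8, 17, 18, 43, 31, 32]
Tree (level-order array): [36, 9, 43, 4, 33, None, None, None, 8, 13, None, None, None, None, 17, None, 18, None, 31, None, 32]
BFS from the root, enqueuing left then right child of each popped node:
  queue [36] -> pop 36, enqueue [9, 43], visited so far: [36]
  queue [9, 43] -> pop 9, enqueue [4, 33], visited so far: [36, 9]
  queue [43, 4, 33] -> pop 43, enqueue [none], visited so far: [36, 9, 43]
  queue [4, 33] -> pop 4, enqueue [8], visited so far: [36, 9, 43, 4]
  queue [33, 8] -> pop 33, enqueue [13], visited so far: [36, 9, 43, 4, 33]
  queue [8, 13] -> pop 8, enqueue [none], visited so far: [36, 9, 43, 4, 33, 8]
  queue [13] -> pop 13, enqueue [17], visited so far: [36, 9, 43, 4, 33, 8, 13]
  queue [17] -> pop 17, enqueue [18], visited so far: [36, 9, 43, 4, 33, 8, 13, 17]
  queue [18] -> pop 18, enqueue [31], visited so far: [36, 9, 43, 4, 33, 8, 13, 17, 18]
  queue [31] -> pop 31, enqueue [32], visited so far: [36, 9, 43, 4, 33, 8, 13, 17, 18, 31]
  queue [32] -> pop 32, enqueue [none], visited so far: [36, 9, 43, 4, 33, 8, 13, 17, 18, 31, 32]
Result: [36, 9, 43, 4, 33, 8, 13, 17, 18, 31, 32]
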